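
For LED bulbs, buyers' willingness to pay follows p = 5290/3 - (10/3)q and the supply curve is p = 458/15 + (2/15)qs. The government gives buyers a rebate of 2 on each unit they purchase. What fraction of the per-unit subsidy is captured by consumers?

Consumer share = 25/26

Pre-subsidy: 5290/3 - (10/3)q = 458/15 + (2/15)q gives q* = 6498/13 and p* = 3790/39.
With the rebate, buyers effectively pay pb = ps − 2, where ps is the price sellers receive.
On the curves, pb = 5290/3 - (10/3)q and ps = 458/15 + (2/15)q; the wedge ps − pb = 2 gives 458/15 + (2/15)q − (5290/3 - (10/3)q) = 2, so q' = 13011/26.
Then pb = 5290/3 − (10/3)·(13011/26) = 3715/39 and ps = 458/15 + (2/15)·(13011/26) = 3793/39.
Buyers' price falls by p* − pb = 3790/39 − 3715/39 = 25/13; sellers' price rises by ps − p* = 3793/39 − 3790/39 = 1/13.
So consumers capture (25/13)/2 = 25/26 of each unit of subsidy.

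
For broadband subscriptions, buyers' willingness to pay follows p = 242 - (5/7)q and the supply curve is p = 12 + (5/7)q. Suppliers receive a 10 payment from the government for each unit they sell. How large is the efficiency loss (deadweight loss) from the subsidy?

Pre-subsidy: 242 - (5/7)q = 12 + (5/7)q gives q* = 161 and p* = 127.
With the subsidy, sellers receive ps = pb + 10 for each unit, where pb is the price buyers pay.
On the curves, pb = 242 - (5/7)q and ps = 12 + (5/7)q; the wedge ps − pb = 10 gives 12 + (5/7)q − (242 - (5/7)q) = 10, so q' = 168.
Then pb = 242 − (5/7)·168 = 122 and ps = 12 + (5/7)·168 = 132.
The subsidy expands output by 168 − 161 = 7 past the efficient level; on those units the gap between marginal cost and willingness to pay runs from 0 up to 10.
DWL = ½ × 10 × 7 = 35.

Deadweight loss = 35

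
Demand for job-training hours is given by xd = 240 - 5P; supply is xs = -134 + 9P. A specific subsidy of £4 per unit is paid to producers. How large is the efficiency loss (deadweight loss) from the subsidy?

Pre-subsidy: 240 - 5P = -134 + 9P gives P* = 187/7, x* = 745/7.
With the subsidy, sellers receive Ps = Pb + 4 for each unit, where Pb is the price buyers pay.
Supply in terms of Pb becomes xs = -134 + 9(Pb + 4) = -98 + 9Pb. Setting this equal to demand: 240 - 5Pb = -98 + 9Pb, so Pb = 169/7.
Sellers receive Ps = 169/7 + 4 = 197/7; x' = 240 − 5·(169/7) = 835/7.
The subsidy expands output by 835/7 − 745/7 = 90/7 past the efficient level; on those units the gap between marginal cost and willingness to pay runs from 0 up to 4.
DWL = ½ × 4 × 90/7 = 180/7.

Deadweight loss = 180/7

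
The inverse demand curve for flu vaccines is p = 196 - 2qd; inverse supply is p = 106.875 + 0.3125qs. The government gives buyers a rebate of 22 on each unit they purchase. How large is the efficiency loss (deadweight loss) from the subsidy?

Pre-subsidy: 196 - 2q = 106.875 + 0.3125q gives q* = 1426/37 and p* = 4400/37.
With the rebate, buyers effectively pay pb = ps − 22, where ps is the price sellers receive.
On the curves, pb = 196 - 2q and ps = 106.875 + 0.3125q; the wedge ps − pb = 22 gives 106.875 + 0.3125q − (196 - 2q) = 22, so q' = 1778/37.
Then pb = 196 − 2·(1778/37) = 3696/37 and ps = 106.875 + 0.3125·(1778/37) = 4510/37.
The subsidy expands output by 1778/37 − 1426/37 = 352/37 past the efficient level; on those units the gap between marginal cost and willingness to pay runs from 0 up to 22.
DWL = ½ × 22 × 352/37 = 3872/37.

Deadweight loss = 3872/37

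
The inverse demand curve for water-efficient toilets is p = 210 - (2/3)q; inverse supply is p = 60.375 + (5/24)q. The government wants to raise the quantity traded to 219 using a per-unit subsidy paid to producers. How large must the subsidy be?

At q = 219, from the demand curve buyers pay pb = 210 − (2/3)·219 = 64; from the supply curve sellers need ps = 60.375 + (5/24)·219 = 106.
The subsidy must fill the gap: s = ps − pb = 106 − 64 = 42.

Required subsidy s = 42 per unit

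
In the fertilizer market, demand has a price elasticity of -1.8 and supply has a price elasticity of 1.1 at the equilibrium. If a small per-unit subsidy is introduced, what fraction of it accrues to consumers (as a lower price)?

For a small subsidy around the equilibrium, the benefit split depends on the relative slopes, which at a point are proportional to the elasticities.
Buyer share = εs/(εs + |εd|) = 1.1/(1.1 + 1.8) = 11/29; seller share = |εd|/(εs + |εd|) = 18/29.

Consumer share = 11/29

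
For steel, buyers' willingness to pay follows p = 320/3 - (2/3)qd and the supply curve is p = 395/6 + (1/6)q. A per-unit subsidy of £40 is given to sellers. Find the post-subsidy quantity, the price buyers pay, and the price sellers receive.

Pre-subsidy: 320/3 - (2/3)q = 395/6 + (1/6)q gives q* = 49 and p* = 74.
With the subsidy, sellers receive ps = pb + 40 for each unit, where pb is the price buyers pay.
On the curves, pb = 320/3 - (2/3)q and ps = 395/6 + (1/6)q; the wedge ps − pb = 40 gives 395/6 + (1/6)q − (320/3 - (2/3)q) = 40, so q' = 97.
Then pb = 320/3 − (2/3)·97 = 42 and ps = 395/6 + (1/6)·97 = 82.

q' = 97; buyers pay £42; sellers receive £82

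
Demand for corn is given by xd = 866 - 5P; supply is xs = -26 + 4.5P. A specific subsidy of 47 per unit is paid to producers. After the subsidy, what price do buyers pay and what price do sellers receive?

Buyers pay 1361/19; sellers receive 2254/19

Pre-subsidy: 866 - 5P = -26 + 4.5P gives P* = 1784/19, x* = 7534/19.
With the subsidy, sellers receive Ps = Pb + 47 for each unit, where Pb is the price buyers pay.
Supply in terms of Pb becomes xs = -26 + 4.5(Pb + 47) = 185.5 + 4.5Pb. Setting this equal to demand: 866 - 5Pb = 185.5 + 4.5Pb, so Pb = 1361/19.
Sellers receive Ps = 1361/19 + 47 = 2254/19; x' = 866 − 5·(1361/19) = 9649/19.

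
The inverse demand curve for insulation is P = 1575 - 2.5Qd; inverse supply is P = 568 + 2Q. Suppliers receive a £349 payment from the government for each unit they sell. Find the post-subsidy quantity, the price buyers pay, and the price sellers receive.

Q' = 904/3; buyers pay 2465/3; sellers receive 3512/3

Pre-subsidy: 1575 - 2.5Q = 568 + 2Q gives Q* = 2014/9 and P* = 9140/9.
With the subsidy, sellers receive Ps = Pb + 349 for each unit, where Pb is the price buyers pay.
On the curves, Pb = 1575 - 2.5Q and Ps = 568 + 2Q; the wedge Ps − Pb = 349 gives 568 + 2Q − (1575 - 2.5Q) = 349, so Q' = 904/3.
Then Pb = 1575 − 2.5·(904/3) = 2465/3 and Ps = 568 + 2·(904/3) = 3512/3.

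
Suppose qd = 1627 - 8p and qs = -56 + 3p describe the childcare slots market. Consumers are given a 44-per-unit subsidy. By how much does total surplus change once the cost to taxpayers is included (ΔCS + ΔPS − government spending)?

Pre-subsidy: 1627 - 8p = -56 + 3p gives p* = 153, q* = 403.
With the rebate, buyers effectively pay pb = ps − 44, where ps is the price sellers receive.
Demand in terms of ps becomes qd = 1627 − 8(ps − 44) = 1979 - 8ps. Setting this equal to supply: 1979 - 8ps = -56 + 3ps, so ps = 185.
Buyers pay pb = 185 − 44 = 141; q' = -56 + 3·185 = 499.
ΔCS = ½(403 + 499)(153 − 141) = 5412; ΔPS = ½(403 + 499)(185 − 153) = 14432.
Government spending = 44 × 499 = 21956.
Net change = 5412 + 14432 − 21956 = -2112. The loss equals the DWL triangle ½·44·96.

Net change in total surplus = -2112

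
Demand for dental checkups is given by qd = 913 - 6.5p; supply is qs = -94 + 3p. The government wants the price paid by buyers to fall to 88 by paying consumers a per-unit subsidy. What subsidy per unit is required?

Required subsidy s = 57 per unit

At a buyer price of 88, quantity demanded is 913 − 6.5·88 = 341.
Sellers supply 341 only when they receive ps with -94 + 3·ps = 341, i.e. ps = 145.
s = ps − pb = 145 − 88 = 57.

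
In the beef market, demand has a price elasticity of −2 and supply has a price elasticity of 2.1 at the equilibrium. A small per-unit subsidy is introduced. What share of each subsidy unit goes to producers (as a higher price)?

Producer share = 20/41

For a small subsidy around the equilibrium, the benefit split depends on the relative slopes, which at a point are proportional to the elasticities.
Buyer share = εs/(εs + |εd|) = 2.1/(2.1 + 2) = 21/41; seller share = |εd|/(εs + |εd|) = 20/41.
So producers capture 20/41 of the subsidy.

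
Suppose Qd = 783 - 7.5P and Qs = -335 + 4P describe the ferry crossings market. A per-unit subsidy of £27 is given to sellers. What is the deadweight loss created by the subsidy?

Pre-subsidy: 783 - 7.5P = -335 + 4P gives P* = 2236/23, Q* = 1239/23.
With the subsidy, sellers receive Ps = Pb + 27 for each unit, where Pb is the price buyers pay.
Supply in terms of Pb becomes Qs = -335 + 4(Pb + 27) = -227 + 4Pb. Setting this equal to demand: 783 - 7.5Pb = -227 + 4Pb, so Pb = 2020/23.
Sellers receive Ps = 2020/23 + 27 = 2641/23; Q' = 783 − 7.5·(2020/23) = 2859/23.
The subsidy expands output by 2859/23 − 1239/23 = 1620/23 past the efficient level; on those units the gap between marginal cost and willingness to pay runs from 0 up to 27.
DWL = ½ × 27 × 1620/23 = 21870/23.

Deadweight loss = 21870/23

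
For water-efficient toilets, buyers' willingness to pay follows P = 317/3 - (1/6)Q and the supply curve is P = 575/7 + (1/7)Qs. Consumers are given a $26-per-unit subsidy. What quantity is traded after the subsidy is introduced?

Pre-subsidy: 317/3 - (1/6)Q = 575/7 + (1/7)Q gives Q* = 76 and P* = 93.
With the rebate, buyers effectively pay Pb = Ps − 26, where Ps is the price sellers receive.
On the curves, Pb = 317/3 - (1/6)Q and Ps = 575/7 + (1/7)Q; the wedge Ps − Pb = 26 gives 575/7 + (1/7)Q − (317/3 - (1/6)Q) = 26, so Q' = 160.
Then Pb = 317/3 − (1/6)·160 = 79 and Ps = 575/7 + (1/7)·160 = 105.

Q' = 160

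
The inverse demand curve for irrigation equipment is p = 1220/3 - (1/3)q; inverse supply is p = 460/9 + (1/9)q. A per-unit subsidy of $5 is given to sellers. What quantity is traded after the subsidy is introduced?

Pre-subsidy: 1220/3 - (1/3)q = 460/9 + (1/9)q gives q* = 800 and p* = 140.
With the subsidy, sellers receive ps = pb + 5 for each unit, where pb is the price buyers pay.
On the curves, pb = 1220/3 - (1/3)q and ps = 460/9 + (1/9)q; the wedge ps − pb = 5 gives 460/9 + (1/9)q − (1220/3 - (1/3)q) = 5, so q' = 811.25.
Then pb = 1220/3 − (1/3)·811.25 = 136.25 and ps = 460/9 + (1/9)·811.25 = 141.25.

q' = 811.25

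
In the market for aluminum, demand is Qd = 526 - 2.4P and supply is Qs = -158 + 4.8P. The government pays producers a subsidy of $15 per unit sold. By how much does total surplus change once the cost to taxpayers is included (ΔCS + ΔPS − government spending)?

Pre-subsidy: 526 - 2.4P = -158 + 4.8P gives P* = 95, Q* = 298.
With the subsidy, sellers receive Ps = Pb + 15 for each unit, where Pb is the price buyers pay.
Supply in terms of Pb becomes Qs = -158 + 4.8(Pb + 15) = -86 + 4.8Pb. Setting this equal to demand: 526 - 2.4Pb = -86 + 4.8Pb, so Pb = 85.
Sellers receive Ps = 85 + 15 = 100; Q' = 526 − 2.4·85 = 322.
ΔCS = ½(298 + 322)(95 − 85) = 3100; ΔPS = ½(298 + 322)(100 − 95) = 1550.
Government spending = 15 × 322 = 4830.
Net change = 3100 + 1550 − 4830 = -180. The loss equals the DWL triangle ½·15·24.

Net change in total surplus = -$180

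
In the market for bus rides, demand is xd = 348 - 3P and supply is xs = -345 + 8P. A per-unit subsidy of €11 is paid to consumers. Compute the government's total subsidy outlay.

Government cost = €2013

Pre-subsidy: 348 - 3P = -345 + 8P gives P* = 63, x* = 159.
With the rebate, buyers effectively pay Pb = Ps − 11, where Ps is the price sellers receive.
Demand in terms of Ps becomes xd = 348 − 3(Ps − 11) = 381 - 3Ps. Setting this equal to supply: 381 - 3Ps = -345 + 8Ps, so Ps = 66.
Buyers pay Pb = 66 − 11 = 55; x' = -345 + 8·66 = 183.
Government outlay = subsidy × quantity = 11 × 183 = 2013.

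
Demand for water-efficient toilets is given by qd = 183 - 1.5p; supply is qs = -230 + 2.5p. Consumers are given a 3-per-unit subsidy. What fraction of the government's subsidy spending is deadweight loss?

Pre-subsidy: 183 - 1.5p = -230 + 2.5p gives p* = 103.25, q* = 28.125.
With the rebate, buyers effectively pay pb = ps − 3, where ps is the price sellers receive.
Demand in terms of ps becomes qd = 183 − 1.5(ps − 3) = 187.5 - 1.5ps. Setting this equal to supply: 187.5 - 1.5ps = -230 + 2.5ps, so ps = 104.375.
Buyers pay pb = 104.375 − 3 = 101.375; q' = -230 + 2.5·104.375 = 30.9375.
ΔCS = ½(28.125 + 30.9375)(103.25 − 101.375) = 55.37109375; ΔPS = ½(28.125 + 30.9375)(104.375 − 103.25) = 33.22265625.
Government spending = 3 × 30.9375 = 92.8125.
DWL = ½ × 3 × (30.9375 − 28.125) = 4.21875; fraction = 4.21875 / 92.8125 = 1/22.

DWL / government spending = 1/22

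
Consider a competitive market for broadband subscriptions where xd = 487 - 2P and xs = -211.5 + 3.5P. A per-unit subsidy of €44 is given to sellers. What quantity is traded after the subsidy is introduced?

Pre-subsidy: 487 - 2P = -211.5 + 3.5P gives P* = 127, x* = 233.
With the subsidy, sellers receive Ps = Pb + 44 for each unit, where Pb is the price buyers pay.
Supply in terms of Pb becomes xs = -211.5 + 3.5(Pb + 44) = -57.5 + 3.5Pb. Setting this equal to demand: 487 - 2Pb = -57.5 + 3.5Pb, so Pb = 99.
Sellers receive Ps = 99 + 44 = 143; x' = 487 − 2·99 = 289.

x' = 289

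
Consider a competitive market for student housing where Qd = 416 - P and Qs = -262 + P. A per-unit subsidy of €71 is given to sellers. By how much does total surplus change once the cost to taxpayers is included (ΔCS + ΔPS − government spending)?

Net change in total surplus = -€1260.25

Pre-subsidy: 416 - P = -262 + P gives P* = 339, Q* = 77.
With the subsidy, sellers receive Ps = Pb + 71 for each unit, where Pb is the price buyers pay.
Supply in terms of Pb becomes Qs = -262 + 1(Pb + 71) = -191 + Pb. Setting this equal to demand: 416 - Pb = -191 + Pb, so Pb = 303.5.
Sellers receive Ps = 303.5 + 71 = 374.5; Q' = 416 − 1·303.5 = 112.5.
ΔCS = ½(77 + 112.5)(339 − 303.5) = 3363.625; ΔPS = ½(77 + 112.5)(374.5 − 339) = 3363.625.
Government spending = 71 × 112.5 = 7987.5.
Net change = 3363.625 + 3363.625 − 7987.5 = -1260.25. The loss equals the DWL triangle ½·71·35.5.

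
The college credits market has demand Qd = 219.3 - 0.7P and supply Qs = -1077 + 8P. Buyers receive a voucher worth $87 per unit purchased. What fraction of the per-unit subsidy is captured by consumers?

Consumer share = 80/87

Pre-subsidy: 219.3 - 0.7P = -1077 + 8P gives P* = 149, Q* = 115.
With the rebate, buyers effectively pay Pb = Ps − 87, where Ps is the price sellers receive.
Demand in terms of Ps becomes Qd = 219.3 − 0.7(Ps − 87) = 280.2 - 0.7Ps. Setting this equal to supply: 280.2 - 0.7Ps = -1077 + 8Ps, so Ps = 156.
Buyers pay Pb = 156 − 87 = 69; Q' = -1077 + 8·156 = 171.
Buyers' price falls by P* − Pb = 149 − 69 = 80; sellers' price rises by Ps − P* = 156 − 149 = 7.
So consumers capture 80/87 = 80/87 of each unit of subsidy.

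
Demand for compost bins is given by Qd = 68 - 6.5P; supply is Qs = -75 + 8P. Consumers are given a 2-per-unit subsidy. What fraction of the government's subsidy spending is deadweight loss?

DWL / government spending = 104/321

Pre-subsidy: 68 - 6.5P = -75 + 8P gives P* = 286/29, Q* = 113/29.
With the rebate, buyers effectively pay Pb = Ps − 2, where Ps is the price sellers receive.
Demand in terms of Ps becomes Qd = 68 − 6.5(Ps − 2) = 81 - 6.5Ps. Setting this equal to supply: 81 - 6.5Ps = -75 + 8Ps, so Ps = 312/29.
Buyers pay Pb = 312/29 − 2 = 254/29; Q' = -75 + 8·(312/29) = 321/29.
ΔCS = ½(113/29 + 321/29)(286/29 − 254/29) = 6944/841; ΔPS = ½(113/29 + 321/29)(312/29 − 286/29) = 5642/841.
Government spending = 2 × 321/29 = 642/29.
DWL = ½ × 2 × (321/29 − 113/29) = 208/29; fraction = (208/29) / (642/29) = 104/321.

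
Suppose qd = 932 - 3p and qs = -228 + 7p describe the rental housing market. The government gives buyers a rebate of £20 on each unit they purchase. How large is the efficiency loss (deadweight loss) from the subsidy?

Pre-subsidy: 932 - 3p = -228 + 7p gives p* = 116, q* = 584.
With the rebate, buyers effectively pay pb = ps − 20, where ps is the price sellers receive.
Demand in terms of ps becomes qd = 932 − 3(ps − 20) = 992 - 3ps. Setting this equal to supply: 992 - 3ps = -228 + 7ps, so ps = 122.
Buyers pay pb = 122 − 20 = 102; q' = -228 + 7·122 = 626.
The subsidy expands output by 626 − 584 = 42 past the efficient level; on those units the gap between marginal cost and willingness to pay runs from 0 up to 20.
DWL = ½ × 20 × 42 = 420.

Deadweight loss = £420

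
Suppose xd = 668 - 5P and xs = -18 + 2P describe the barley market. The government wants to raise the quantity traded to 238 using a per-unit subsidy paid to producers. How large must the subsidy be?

At x = 238, invert demand for the buyer price: Pb = (668 − 238)/5 = 86; invert supply for the seller price: Ps = (238 − (-18))/2 = 128.
The subsidy must fill the gap: s = Ps − Pb = 128 − 86 = 42.

Required subsidy s = 42 per unit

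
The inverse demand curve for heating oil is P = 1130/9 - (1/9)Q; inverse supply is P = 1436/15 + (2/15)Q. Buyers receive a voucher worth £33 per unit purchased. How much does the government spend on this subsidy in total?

Pre-subsidy: 1130/9 - (1/9)Q = 1436/15 + (2/15)Q gives Q* = 122 and P* = 112.
With the rebate, buyers effectively pay Pb = Ps − 33, where Ps is the price sellers receive.
On the curves, Pb = 1130/9 - (1/9)Q and Ps = 1436/15 + (2/15)Q; the wedge Ps − Pb = 33 gives 1436/15 + (2/15)Q − (1130/9 - (1/9)Q) = 33, so Q' = 257.
Then Pb = 1130/9 − (1/9)·257 = 97 and Ps = 1436/15 + (2/15)·257 = 130.
Government outlay = subsidy × quantity = 33 × 257 = 8481.

Government cost = £8481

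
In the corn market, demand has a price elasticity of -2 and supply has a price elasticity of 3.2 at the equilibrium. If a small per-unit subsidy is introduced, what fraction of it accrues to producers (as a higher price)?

For a small subsidy around the equilibrium, the benefit split depends on the relative slopes, which at a point are proportional to the elasticities.
Buyer share = εs/(εs + |εd|) = 3.2/(3.2 + 2) = 8/13; seller share = |εd|/(εs + |εd|) = 5/13.
So producers capture 5/13 of the subsidy.

Producer share = 5/13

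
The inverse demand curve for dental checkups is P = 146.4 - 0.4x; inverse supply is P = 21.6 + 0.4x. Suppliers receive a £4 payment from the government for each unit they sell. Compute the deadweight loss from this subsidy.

Deadweight loss = £10

Pre-subsidy: 146.4 - 0.4x = 21.6 + 0.4x gives x* = 156 and P* = 84.
With the subsidy, sellers receive Ps = Pb + 4 for each unit, where Pb is the price buyers pay.
On the curves, Pb = 146.4 - 0.4x and Ps = 21.6 + 0.4x; the wedge Ps − Pb = 4 gives 21.6 + 0.4x − (146.4 - 0.4x) = 4, so x' = 161.
Then Pb = 146.4 − 0.4·161 = 82 and Ps = 21.6 + 0.4·161 = 86.
The subsidy expands output by 161 − 156 = 5 past the efficient level; on those units the gap between marginal cost and willingness to pay runs from 0 up to 4.
DWL = ½ × 4 × 5 = 10.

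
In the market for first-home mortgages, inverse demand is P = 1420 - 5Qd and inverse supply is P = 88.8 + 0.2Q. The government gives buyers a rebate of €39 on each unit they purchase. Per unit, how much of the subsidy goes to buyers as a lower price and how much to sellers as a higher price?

Buyers gain €37.5 per unit; sellers gain €1.5 per unit

Pre-subsidy: 1420 - 5Q = 88.8 + 0.2Q gives Q* = 256 and P* = 140.
With the rebate, buyers effectively pay Pb = Ps − 39, where Ps is the price sellers receive.
On the curves, Pb = 1420 - 5Q and Ps = 88.8 + 0.2Q; the wedge Ps − Pb = 39 gives 88.8 + 0.2Q − (1420 - 5Q) = 39, so Q' = 263.5.
Then Pb = 1420 − 5·263.5 = 102.5 and Ps = 88.8 + 0.2·263.5 = 141.5.
Buyers' price falls by P* − Pb = 140 − 102.5 = 37.5; sellers' price rises by Ps − P* = 141.5 − 140 = 1.5.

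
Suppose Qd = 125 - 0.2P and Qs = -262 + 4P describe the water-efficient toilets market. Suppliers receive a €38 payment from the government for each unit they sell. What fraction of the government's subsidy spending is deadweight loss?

Pre-subsidy: 125 - 0.2P = -262 + 4P gives P* = 645/7, Q* = 746/7.
With the subsidy, sellers receive Ps = Pb + 38 for each unit, where Pb is the price buyers pay.
Supply in terms of Pb becomes Qs = -262 + 4(Pb + 38) = -110 + 4Pb. Setting this equal to demand: 125 - 0.2Pb = -110 + 4Pb, so Pb = 1175/21.
Sellers receive Ps = 1175/21 + 38 = 1973/21; Q' = 125 − 0.2·(1175/21) = 2390/21.
ΔCS = ½(746/7 + 2390/21)(645/7 − 1175/21) = 1758640/441; ΔPS = ½(746/7 + 2390/21)(1973/21 − 645/7) = 87932/441.
Government spending = 38 × 2390/21 = 90820/21.
DWL = ½ × 38 × (2390/21 − 746/7) = 2888/21; fraction = (2888/21) / (90820/21) = 38/1195.

DWL / government spending = 38/1195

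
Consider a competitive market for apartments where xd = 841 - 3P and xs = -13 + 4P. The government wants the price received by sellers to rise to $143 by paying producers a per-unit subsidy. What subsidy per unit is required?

At a seller price of 143, quantity supplied is -13 + 4·143 = 559.
Buyers absorb 559 only when they pay Pb with 841 − 3·Pb = 559, i.e. Pb = 94.
s = Ps − Pb = 143 − 94 = 49.

Required subsidy s = $49 per unit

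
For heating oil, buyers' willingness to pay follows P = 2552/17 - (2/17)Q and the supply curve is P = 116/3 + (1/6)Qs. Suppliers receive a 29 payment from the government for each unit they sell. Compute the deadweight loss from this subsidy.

Pre-subsidy: 2552/17 - (2/17)Q = 116/3 + (1/6)Q gives Q* = 392 and P* = 104.
With the subsidy, sellers receive Ps = Pb + 29 for each unit, where Pb is the price buyers pay.
On the curves, Pb = 2552/17 - (2/17)Q and Ps = 116/3 + (1/6)Q; the wedge Ps − Pb = 29 gives 116/3 + (1/6)Q − (2552/17 - (2/17)Q) = 29, so Q' = 494.
Then Pb = 2552/17 − (2/17)·494 = 92 and Ps = 116/3 + (1/6)·494 = 121.
The subsidy expands output by 494 − 392 = 102 past the efficient level; on those units the gap between marginal cost and willingness to pay runs from 0 up to 29.
DWL = ½ × 29 × 102 = 1479.

Deadweight loss = 1479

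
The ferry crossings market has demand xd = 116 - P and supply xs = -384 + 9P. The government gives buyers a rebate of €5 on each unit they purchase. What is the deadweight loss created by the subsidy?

Deadweight loss = €11.25

Pre-subsidy: 116 - P = -384 + 9P gives P* = 50, x* = 66.
With the rebate, buyers effectively pay Pb = Ps − 5, where Ps is the price sellers receive.
Demand in terms of Ps becomes xd = 116 − 1(Ps − 5) = 121 - Ps. Setting this equal to supply: 121 - Ps = -384 + 9Ps, so Ps = 50.5.
Buyers pay Pb = 50.5 − 5 = 45.5; x' = -384 + 9·50.5 = 70.5.
The subsidy expands output by 70.5 − 66 = 4.5 past the efficient level; on those units the gap between marginal cost and willingness to pay runs from 0 up to 5.
DWL = ½ × 5 × 4.5 = 11.25.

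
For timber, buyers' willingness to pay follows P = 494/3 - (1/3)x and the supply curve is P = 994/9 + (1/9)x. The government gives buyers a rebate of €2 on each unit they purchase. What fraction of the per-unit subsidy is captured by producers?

Pre-subsidy: 494/3 - (1/3)x = 994/9 + (1/9)x gives x* = 122 and P* = 124.
With the rebate, buyers effectively pay Pb = Ps − 2, where Ps is the price sellers receive.
On the curves, Pb = 494/3 - (1/3)x and Ps = 994/9 + (1/9)x; the wedge Ps − Pb = 2 gives 994/9 + (1/9)x − (494/3 - (1/3)x) = 2, so x' = 126.5.
Then Pb = 494/3 − (1/3)·126.5 = 122.5 and Ps = 994/9 + (1/9)·126.5 = 124.5.
Buyers' price falls by P* − Pb = 124 − 122.5 = 1.5; sellers' price rises by Ps − P* = 124.5 − 124 = 0.5.
So producers capture 0.5/2 = 0.25 of each unit of subsidy.

Producer share = 0.25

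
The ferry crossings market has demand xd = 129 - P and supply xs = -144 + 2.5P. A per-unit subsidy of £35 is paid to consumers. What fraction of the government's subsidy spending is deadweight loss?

Pre-subsidy: 129 - P = -144 + 2.5P gives P* = 78, x* = 51.
With the rebate, buyers effectively pay Pb = Ps − 35, where Ps is the price sellers receive.
Demand in terms of Ps becomes xd = 129 − 1(Ps − 35) = 164 - Ps. Setting this equal to supply: 164 - Ps = -144 + 2.5Ps, so Ps = 88.
Buyers pay Pb = 88 − 35 = 53; x' = -144 + 2.5·88 = 76.
ΔCS = ½(51 + 76)(78 − 53) = 1587.5; ΔPS = ½(51 + 76)(88 − 78) = 635.
Government spending = 35 × 76 = 2660.
DWL = ½ × 35 × (76 − 51) = 437.5; fraction = 437.5 / 2660 = 25/152.

DWL / government spending = 25/152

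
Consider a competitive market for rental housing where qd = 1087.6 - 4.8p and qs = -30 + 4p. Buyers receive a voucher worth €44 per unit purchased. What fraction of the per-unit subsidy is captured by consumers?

Consumer share = 5/11

Pre-subsidy: 1087.6 - 4.8p = -30 + 4p gives p* = 127, q* = 478.
With the rebate, buyers effectively pay pb = ps − 44, where ps is the price sellers receive.
Demand in terms of ps becomes qd = 1087.6 − 4.8(ps − 44) = 1298.8 - 4.8ps. Setting this equal to supply: 1298.8 - 4.8ps = -30 + 4ps, so ps = 151.
Buyers pay pb = 151 − 44 = 107; q' = -30 + 4·151 = 574.
Buyers' price falls by p* − pb = 127 − 107 = 20; sellers' price rises by ps − p* = 151 − 127 = 24.
So consumers capture 20/44 = 5/11 of each unit of subsidy.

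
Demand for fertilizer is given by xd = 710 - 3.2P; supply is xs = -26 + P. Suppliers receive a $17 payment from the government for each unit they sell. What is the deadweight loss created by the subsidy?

Deadweight loss = 2312/21

Pre-subsidy: 710 - 3.2P = -26 + P gives P* = 3680/21, x* = 3134/21.
With the subsidy, sellers receive Ps = Pb + 17 for each unit, where Pb is the price buyers pay.
Supply in terms of Pb becomes xs = -26 + 1(Pb + 17) = -9 + Pb. Setting this equal to demand: 710 - 3.2Pb = -9 + Pb, so Pb = 3595/21.
Sellers receive Ps = 3595/21 + 17 = 3952/21; x' = 710 − 3.2·(3595/21) = 3406/21.
The subsidy expands output by 3406/21 − 3134/21 = 272/21 past the efficient level; on those units the gap between marginal cost and willingness to pay runs from 0 up to 17.
DWL = ½ × 17 × 272/21 = 2312/21.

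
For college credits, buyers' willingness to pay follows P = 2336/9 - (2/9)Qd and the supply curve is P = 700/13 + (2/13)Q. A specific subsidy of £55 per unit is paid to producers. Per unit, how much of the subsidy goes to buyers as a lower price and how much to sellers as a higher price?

Pre-subsidy: 2336/9 - (2/9)Q = 700/13 + (2/13)Q gives Q* = 547 and P* = 138.
With the subsidy, sellers receive Ps = Pb + 55 for each unit, where Pb is the price buyers pay.
On the curves, Pb = 2336/9 - (2/9)Q and Ps = 700/13 + (2/13)Q; the wedge Ps − Pb = 55 gives 700/13 + (2/13)Q − (2336/9 - (2/9)Q) = 55, so Q' = 693.25.
Then Pb = 2336/9 − (2/9)·693.25 = 105.5 and Ps = 700/13 + (2/13)·693.25 = 160.5.
Buyers' price falls by P* − Pb = 138 − 105.5 = 32.5; sellers' price rises by Ps − P* = 160.5 − 138 = 22.5.

Buyers gain £32.5 per unit; sellers gain £22.5 per unit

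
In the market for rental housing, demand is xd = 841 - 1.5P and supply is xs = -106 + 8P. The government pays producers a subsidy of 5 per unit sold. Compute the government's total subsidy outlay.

Pre-subsidy: 841 - 1.5P = -106 + 8P gives P* = 1894/19, x* = 13138/19.
With the subsidy, sellers receive Ps = Pb + 5 for each unit, where Pb is the price buyers pay.
Supply in terms of Pb becomes xs = -106 + 8(Pb + 5) = -66 + 8Pb. Setting this equal to demand: 841 - 1.5Pb = -66 + 8Pb, so Pb = 1814/19.
Sellers receive Ps = 1814/19 + 5 = 1909/19; x' = 841 − 1.5·(1814/19) = 13258/19.
Government outlay = subsidy × quantity = 5 × 13258/19 = 66290/19.

Government cost = 66290/19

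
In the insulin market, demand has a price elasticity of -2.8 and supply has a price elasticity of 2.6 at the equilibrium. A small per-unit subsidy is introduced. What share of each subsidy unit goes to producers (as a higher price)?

Producer share = 14/27

For a small subsidy around the equilibrium, the benefit split depends on the relative slopes, which at a point are proportional to the elasticities.
Buyer share = εs/(εs + |εd|) = 2.6/(2.6 + 2.8) = 13/27; seller share = |εd|/(εs + |εd|) = 14/27.
So producers capture 14/27 of the subsidy.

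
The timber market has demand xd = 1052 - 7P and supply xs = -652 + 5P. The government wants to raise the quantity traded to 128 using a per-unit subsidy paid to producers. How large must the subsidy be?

Required subsidy s = 24 per unit

At x = 128, invert demand for the buyer price: Pb = (1052 − 128)/7 = 132; invert supply for the seller price: Ps = (128 − (-652))/5 = 156.
The subsidy must fill the gap: s = Ps − Pb = 156 − 132 = 24.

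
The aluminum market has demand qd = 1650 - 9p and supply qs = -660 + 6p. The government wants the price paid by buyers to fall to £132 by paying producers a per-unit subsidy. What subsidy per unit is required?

At a buyer price of 132, quantity demanded is 1650 − 9·132 = 462.
Sellers supply 462 only when they receive ps with -660 + 6·ps = 462, i.e. ps = 187.
s = ps − pb = 187 − 132 = 55.

Required subsidy s = £55 per unit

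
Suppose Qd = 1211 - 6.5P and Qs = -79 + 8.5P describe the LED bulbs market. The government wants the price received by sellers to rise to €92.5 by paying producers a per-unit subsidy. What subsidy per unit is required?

Required subsidy s = €15 per unit

At a seller price of 92.5, quantity supplied is -79 + 8.5·92.5 = 707.25.
Buyers absorb 707.25 only when they pay Pb with 1211 − 6.5·Pb = 707.25, i.e. Pb = 77.5.
s = Ps − Pb = 92.5 − 77.5 = 15.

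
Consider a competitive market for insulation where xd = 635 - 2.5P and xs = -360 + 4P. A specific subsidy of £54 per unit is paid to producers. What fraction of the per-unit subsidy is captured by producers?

Pre-subsidy: 635 - 2.5P = -360 + 4P gives P* = 1990/13, x* = 3280/13.
With the subsidy, sellers receive Ps = Pb + 54 for each unit, where Pb is the price buyers pay.
Supply in terms of Pb becomes xs = -360 + 4(Pb + 54) = -144 + 4Pb. Setting this equal to demand: 635 - 2.5Pb = -144 + 4Pb, so Pb = 1558/13.
Sellers receive Ps = 1558/13 + 54 = 2260/13; x' = 635 − 2.5·(1558/13) = 4360/13.
Buyers' price falls by P* − Pb = 1990/13 − 1558/13 = 432/13; sellers' price rises by Ps − P* = 2260/13 − 1990/13 = 270/13.
So producers capture (270/13)/54 = 5/13 of each unit of subsidy.

Producer share = 5/13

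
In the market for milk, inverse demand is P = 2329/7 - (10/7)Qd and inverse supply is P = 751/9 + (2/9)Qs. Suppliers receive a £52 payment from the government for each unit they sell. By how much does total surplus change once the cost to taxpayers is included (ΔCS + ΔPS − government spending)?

Net change in total surplus = -£819

Pre-subsidy: 2329/7 - (10/7)Q = 751/9 + (2/9)Q gives Q* = 151 and P* = 117.
With the subsidy, sellers receive Ps = Pb + 52 for each unit, where Pb is the price buyers pay.
On the curves, Pb = 2329/7 - (10/7)Q and Ps = 751/9 + (2/9)Q; the wedge Ps − Pb = 52 gives 751/9 + (2/9)Q − (2329/7 - (10/7)Q) = 52, so Q' = 182.5.
Then Pb = 2329/7 − (10/7)·182.5 = 72 and Ps = 751/9 + (2/9)·182.5 = 124.
ΔCS = ½(151 + 182.5)(117 − 72) = 7503.75; ΔPS = ½(151 + 182.5)(124 − 117) = 1167.25.
Government spending = 52 × 182.5 = 9490.
Net change = 7503.75 + 1167.25 − 9490 = -819. The loss equals the DWL triangle ½·52·31.5.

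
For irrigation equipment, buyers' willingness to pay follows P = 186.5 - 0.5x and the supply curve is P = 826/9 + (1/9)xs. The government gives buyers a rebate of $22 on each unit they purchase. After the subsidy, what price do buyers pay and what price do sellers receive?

Pre-subsidy: 186.5 - 0.5x = 826/9 + (1/9)x gives x* = 155 and P* = 109.
With the rebate, buyers effectively pay Pb = Ps − 22, where Ps is the price sellers receive.
On the curves, Pb = 186.5 - 0.5x and Ps = 826/9 + (1/9)x; the wedge Ps − Pb = 22 gives 826/9 + (1/9)x − (186.5 - 0.5x) = 22, so x' = 191.
Then Pb = 186.5 − 0.5·191 = 91 and Ps = 826/9 + (1/9)·191 = 113.

Buyers pay $91; sellers receive $113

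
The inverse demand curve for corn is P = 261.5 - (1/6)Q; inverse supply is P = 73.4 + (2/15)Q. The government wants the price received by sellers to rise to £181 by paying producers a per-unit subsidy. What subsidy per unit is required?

Required subsidy s = £54 per unit

At a seller price of 181, quantity supplied is -550.5 + 7.5·181 = 807.
Buyers absorb 807 only when they pay Pb = 261.5 − (1/6)·807 = 127.
s = Ps − Pb = 181 − 127 = 54.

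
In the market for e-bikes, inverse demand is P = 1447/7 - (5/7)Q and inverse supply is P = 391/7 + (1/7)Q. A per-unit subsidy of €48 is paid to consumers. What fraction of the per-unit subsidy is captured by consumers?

Pre-subsidy: 1447/7 - (5/7)Q = 391/7 + (1/7)Q gives Q* = 176 and P* = 81.
With the rebate, buyers effectively pay Pb = Ps − 48, where Ps is the price sellers receive.
On the curves, Pb = 1447/7 - (5/7)Q and Ps = 391/7 + (1/7)Q; the wedge Ps − Pb = 48 gives 391/7 + (1/7)Q − (1447/7 - (5/7)Q) = 48, so Q' = 232.
Then Pb = 1447/7 − (5/7)·232 = 41 and Ps = 391/7 + (1/7)·232 = 89.
Buyers' price falls by P* − Pb = 81 − 41 = 40; sellers' price rises by Ps − P* = 89 − 81 = 8.
So consumers capture 40/48 = 5/6 of each unit of subsidy.

Consumer share = 5/6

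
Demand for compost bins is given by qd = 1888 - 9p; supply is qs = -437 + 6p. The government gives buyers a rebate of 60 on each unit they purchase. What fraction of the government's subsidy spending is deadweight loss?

DWL / government spending = 108/709

Pre-subsidy: 1888 - 9p = -437 + 6p gives p* = 155, q* = 493.
With the rebate, buyers effectively pay pb = ps − 60, where ps is the price sellers receive.
Demand in terms of ps becomes qd = 1888 − 9(ps − 60) = 2428 - 9ps. Setting this equal to supply: 2428 - 9ps = -437 + 6ps, so ps = 191.
Buyers pay pb = 191 − 60 = 131; q' = -437 + 6·191 = 709.
ΔCS = ½(493 + 709)(155 − 131) = 14424; ΔPS = ½(493 + 709)(191 − 155) = 21636.
Government spending = 60 × 709 = 42540.
DWL = ½ × 60 × (709 − 493) = 6480; fraction = 6480 / 42540 = 108/709.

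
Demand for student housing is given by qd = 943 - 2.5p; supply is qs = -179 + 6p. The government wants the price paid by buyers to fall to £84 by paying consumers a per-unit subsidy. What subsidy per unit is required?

Required subsidy s = £68 per unit

At a buyer price of 84, quantity demanded is 943 − 2.5·84 = 733.
Sellers supply 733 only when they receive ps with -179 + 6·ps = 733, i.e. ps = 152.
s = ps − pb = 152 − 84 = 68.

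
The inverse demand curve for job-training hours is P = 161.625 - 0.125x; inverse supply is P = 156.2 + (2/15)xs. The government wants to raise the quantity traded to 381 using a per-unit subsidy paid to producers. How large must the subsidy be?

Required subsidy s = 93 per unit

At x = 381, from the demand curve buyers pay Pb = 161.625 − 0.125·381 = 114; from the supply curve sellers need Ps = 156.2 + (2/15)·381 = 207.
The subsidy must fill the gap: s = Ps − Pb = 207 − 114 = 93.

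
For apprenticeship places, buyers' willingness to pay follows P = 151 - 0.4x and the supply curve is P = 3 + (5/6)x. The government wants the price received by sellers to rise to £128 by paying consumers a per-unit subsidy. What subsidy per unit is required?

At a seller price of 128, quantity supplied is -3.6 + 1.2·128 = 150.
Buyers absorb 150 only when they pay Pb = 151 − 0.4·150 = 91.
s = Ps − Pb = 128 − 91 = 37.

Required subsidy s = £37 per unit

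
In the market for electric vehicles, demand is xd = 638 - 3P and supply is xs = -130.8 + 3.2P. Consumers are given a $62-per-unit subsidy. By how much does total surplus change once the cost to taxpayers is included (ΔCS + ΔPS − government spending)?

Pre-subsidy: 638 - 3P = -130.8 + 3.2P gives P* = 124, x* = 266.
With the rebate, buyers effectively pay Pb = Ps − 62, where Ps is the price sellers receive.
Demand in terms of Ps becomes xd = 638 − 3(Ps − 62) = 824 - 3Ps. Setting this equal to supply: 824 - 3Ps = -130.8 + 3.2Ps, so Ps = 154.
Buyers pay Pb = 154 − 62 = 92; x' = -130.8 + 3.2·154 = 362.
ΔCS = ½(266 + 362)(124 − 92) = 10048; ΔPS = ½(266 + 362)(154 − 124) = 9420.
Government spending = 62 × 362 = 22444.
Net change = 10048 + 9420 − 22444 = -2976. The loss equals the DWL triangle ½·62·96.

Net change in total surplus = -$2976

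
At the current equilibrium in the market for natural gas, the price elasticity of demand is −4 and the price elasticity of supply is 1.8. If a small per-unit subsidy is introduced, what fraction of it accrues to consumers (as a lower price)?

For a small subsidy around the equilibrium, the benefit split depends on the relative slopes, which at a point are proportional to the elasticities.
Buyer share = εs/(εs + |εd|) = 1.8/(1.8 + 4) = 9/29; seller share = |εd|/(εs + |εd|) = 20/29.

Consumer share = 9/29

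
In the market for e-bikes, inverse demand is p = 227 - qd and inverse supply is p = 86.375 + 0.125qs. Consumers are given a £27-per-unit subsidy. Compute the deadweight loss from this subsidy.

Pre-subsidy: 227 - q = 86.375 + 0.125q gives q* = 125 and p* = 102.
With the rebate, buyers effectively pay pb = ps − 27, where ps is the price sellers receive.
On the curves, pb = 227 - q and ps = 86.375 + 0.125q; the wedge ps − pb = 27 gives 86.375 + 0.125q − (227 - q) = 27, so q' = 149.
Then pb = 227 − 1·149 = 78 and ps = 86.375 + 0.125·149 = 105.
The subsidy expands output by 149 − 125 = 24 past the efficient level; on those units the gap between marginal cost and willingness to pay runs from 0 up to 27.
DWL = ½ × 27 × 24 = 324.

Deadweight loss = £324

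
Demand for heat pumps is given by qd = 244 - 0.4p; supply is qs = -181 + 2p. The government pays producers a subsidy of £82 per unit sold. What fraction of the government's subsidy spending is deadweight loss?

Pre-subsidy: 244 - 0.4p = -181 + 2p gives p* = 2125/12, q* = 1039/6.
With the subsidy, sellers receive ps = pb + 82 for each unit, where pb is the price buyers pay.
Supply in terms of pb becomes qs = -181 + 2(pb + 82) = -17 + 2pb. Setting this equal to demand: 244 - 0.4pb = -17 + 2pb, so pb = 108.75.
Sellers receive ps = 108.75 + 82 = 190.75; q' = 244 − 0.4·108.75 = 200.5.
ΔCS = ½(1039/6 + 200.5)(2125/12 − 108.75) = 229805/18; ΔPS = ½(1039/6 + 200.5)(190.75 − 2125/12) = 45961/18.
Government spending = 82 × 200.5 = 16441.
DWL = ½ × 82 × (200.5 − 1039/6) = 3362/3; fraction = (3362/3) / 16441 = 82/1203.

DWL / government spending = 82/1203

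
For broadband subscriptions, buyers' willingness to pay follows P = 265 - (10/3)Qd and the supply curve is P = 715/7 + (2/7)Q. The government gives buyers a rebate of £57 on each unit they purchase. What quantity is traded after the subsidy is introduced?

Q' = 60.75

Pre-subsidy: 265 - (10/3)Q = 715/7 + (2/7)Q gives Q* = 45 and P* = 115.
With the rebate, buyers effectively pay Pb = Ps − 57, where Ps is the price sellers receive.
On the curves, Pb = 265 - (10/3)Q and Ps = 715/7 + (2/7)Q; the wedge Ps − Pb = 57 gives 715/7 + (2/7)Q − (265 - (10/3)Q) = 57, so Q' = 60.75.
Then Pb = 265 − (10/3)·60.75 = 62.5 and Ps = 715/7 + (2/7)·60.75 = 119.5.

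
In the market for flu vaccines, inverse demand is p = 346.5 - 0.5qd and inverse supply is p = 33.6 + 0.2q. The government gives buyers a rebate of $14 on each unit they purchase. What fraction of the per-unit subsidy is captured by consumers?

Consumer share = 5/7

Pre-subsidy: 346.5 - 0.5q = 33.6 + 0.2q gives q* = 447 and p* = 123.
With the rebate, buyers effectively pay pb = ps − 14, where ps is the price sellers receive.
On the curves, pb = 346.5 - 0.5q and ps = 33.6 + 0.2q; the wedge ps − pb = 14 gives 33.6 + 0.2q − (346.5 - 0.5q) = 14, so q' = 467.
Then pb = 346.5 − 0.5·467 = 113 and ps = 33.6 + 0.2·467 = 127.
Buyers' price falls by p* − pb = 123 − 113 = 10; sellers' price rises by ps − p* = 127 − 123 = 4.
So consumers capture 10/14 = 5/7 of each unit of subsidy.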